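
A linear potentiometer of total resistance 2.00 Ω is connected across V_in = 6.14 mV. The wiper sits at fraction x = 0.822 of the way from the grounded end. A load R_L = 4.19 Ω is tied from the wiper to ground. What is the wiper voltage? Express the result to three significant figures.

The pot divides into 0.3560 Ω above the wiper and 1.644 Ω below.
(x·R_p) ‖ R_L = 1.181 Ω.
Loaded-divider output: V_out = 6.14 × 0.7683 = 4.718 mV.

V_out ≈ 4.72 mV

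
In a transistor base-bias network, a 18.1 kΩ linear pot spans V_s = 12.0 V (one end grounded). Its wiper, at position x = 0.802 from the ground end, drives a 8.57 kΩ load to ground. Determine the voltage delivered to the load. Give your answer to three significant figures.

V_out ≈ 7.21 V

The pot divides into 3.584 kΩ above the wiper and 14.52 kΩ below.
R_L loads the lower segment: effective lower R = 5.389 kΩ.
V_out = 12.0 × 5.389/(3.584 + 5.389) = 7.207 V.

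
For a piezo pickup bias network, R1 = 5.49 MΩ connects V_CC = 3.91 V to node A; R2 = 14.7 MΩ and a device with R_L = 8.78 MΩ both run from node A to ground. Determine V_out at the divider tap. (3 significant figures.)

V_out ≈ 1.96 V

R2 ‖ R_L = (14.7 × 8.78)/(14.7 + 8.78) = 5.497 MΩ.
Now apply the divider: V_out = 3.91 × 0.5003 = 1.956 V.
(Unloaded it would be 2.85 V; the load pulls it down.)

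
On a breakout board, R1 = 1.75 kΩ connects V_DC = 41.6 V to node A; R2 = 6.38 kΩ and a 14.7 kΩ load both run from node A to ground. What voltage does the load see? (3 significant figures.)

V_out ≈ 29.9 V

The load sits in parallel with R2, giving an effective lower resistance R2' = R2·R_L/(R2+R_L) = 4.449 kΩ.
Voltage divider with the loaded lower leg: V_out = 41.6 × 4.449/(1.75 + 4.449) = 41.6 × 0.7177 = 29.86 V.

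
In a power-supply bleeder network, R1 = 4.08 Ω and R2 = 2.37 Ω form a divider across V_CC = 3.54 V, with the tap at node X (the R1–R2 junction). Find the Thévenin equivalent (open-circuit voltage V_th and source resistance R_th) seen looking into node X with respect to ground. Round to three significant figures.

V_th ≈ 1.30 V, R_th ≈ 1.50 Ω

With X open, the divider is unloaded: V_th = 3.54 × 2.37/6.450 = 1.301 V.
Looking into X with the source shorted: R_th = R1·R2/(R1+R2) = 4.080 × 2.37/6.450 = 1.499 Ω.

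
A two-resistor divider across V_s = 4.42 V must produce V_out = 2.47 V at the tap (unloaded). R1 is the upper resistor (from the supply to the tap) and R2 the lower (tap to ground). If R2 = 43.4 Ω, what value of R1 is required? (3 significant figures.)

V_out/V_s = R2/(R1+R2) = 0.5588.
Rearranging, R1 = R2·(1−k)/k = 43.4 × 0.7895 = 34.26 Ω.

R1 ≈ 34.3 Ω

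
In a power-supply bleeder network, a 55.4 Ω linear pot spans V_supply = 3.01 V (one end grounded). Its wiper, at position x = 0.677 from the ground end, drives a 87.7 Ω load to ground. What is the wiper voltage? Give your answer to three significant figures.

Split the track: R_lower = x·R_p = 37.51 Ω, R_upper = (1−x)·R_p = 17.89 Ω.
Lower segment in parallel with the load: 37.51 ‖ 87.7 = 26.27 Ω.
V_out = 3.01 × 26.27/(17.89 + 26.27) = 1.790 V.

V_out ≈ 1.79 V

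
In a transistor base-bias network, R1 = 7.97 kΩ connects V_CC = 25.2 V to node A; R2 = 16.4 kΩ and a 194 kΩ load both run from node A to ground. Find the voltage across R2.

R2 ‖ R_L = (16.4 × 194)/(16.4 + 194) = 15.12 kΩ.
Voltage divider with the loaded lower leg: V_out = 25.2 × 15.12/(7.97 + 15.12) = 25.2 × 0.6549 = 16.50 V.

V_out ≈ 16.5 V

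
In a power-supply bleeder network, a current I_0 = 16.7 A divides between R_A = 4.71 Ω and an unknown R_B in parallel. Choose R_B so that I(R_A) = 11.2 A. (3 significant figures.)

R_B ≈ 9.59 Ω

In a two-way split, I_A/I_0 = R_B/(R_A + R_B).
11.2/16.7 = R_B/(R_A + R_B) → R_B = R_A · (0.6707)/(1 − 0.6707) = 4.71 × 2.036 = 9.591 Ω.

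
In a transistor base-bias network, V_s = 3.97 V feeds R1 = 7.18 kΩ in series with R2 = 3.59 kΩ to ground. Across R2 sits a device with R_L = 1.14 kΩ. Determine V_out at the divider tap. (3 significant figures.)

V_out ≈ 0.427 V

First combine the lower leg with the load: R2 ‖ R_L = 0.8652 kΩ.
Now apply the divider: V_out = 3.97 × 0.1075 = 0.4270 V.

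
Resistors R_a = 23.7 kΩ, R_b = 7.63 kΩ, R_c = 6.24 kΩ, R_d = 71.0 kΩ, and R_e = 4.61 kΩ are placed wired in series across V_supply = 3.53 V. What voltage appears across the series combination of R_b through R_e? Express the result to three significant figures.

V ≈ 2.79 V

Series total: ΣR = 23.7 + 7.63 + 6.24 + 71.0 + 4.61 = 113.2 kΩ.
R_{R_b..R_e} = 7.63 + 6.24 + 71.0 + 4.61 = 89.48 kΩ.
By the voltage-divider rule, V = 3.53 × 89.48/113.2 = 2.791 V.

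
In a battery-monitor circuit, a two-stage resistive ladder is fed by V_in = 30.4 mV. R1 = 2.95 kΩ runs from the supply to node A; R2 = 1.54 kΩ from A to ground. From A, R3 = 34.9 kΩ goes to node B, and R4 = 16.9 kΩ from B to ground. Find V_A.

V_A ≈ 10.2 mV

The second stage (R3 + R4 = 51.80 kΩ) loads node A in parallel with R2.
Effective lower resistance at A: R2 ‖ 51.80 = 1.496 kΩ.
First divider: V_A = V_in · 1.496/(2.95 + 1.496) = 10.23 mV.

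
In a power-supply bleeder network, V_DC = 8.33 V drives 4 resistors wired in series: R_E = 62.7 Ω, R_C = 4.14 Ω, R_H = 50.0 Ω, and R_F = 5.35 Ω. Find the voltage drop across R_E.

V ≈ 4.27 V

Total series resistance ΣR = 62.7 + 4.14 + 50.0 + 5.35 = 122.2 Ω.
By the voltage-divider rule, V = 8.33 × 62.70/122.2 = 4.274 V.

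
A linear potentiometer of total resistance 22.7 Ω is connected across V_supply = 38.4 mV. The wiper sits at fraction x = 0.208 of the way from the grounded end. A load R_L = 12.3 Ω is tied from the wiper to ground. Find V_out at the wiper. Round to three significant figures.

Split the track: R_lower = x·R_p = 4.722 Ω, R_upper = (1−x)·R_p = 17.98 Ω.
(x·R_p) ‖ R_L = 3.412 Ω.
V_out = 38.4 × 3.412/(17.98 + 3.412) = 6.125 mV.
(Unloaded: V_out = x·V_supply = 7.99 mV.)

V_out ≈ 6.13 mV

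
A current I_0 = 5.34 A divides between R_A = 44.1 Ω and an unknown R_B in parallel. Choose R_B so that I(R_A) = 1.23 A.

In a two-way split, I_A/I_0 = R_B/(R_A + R_B).
With f = 0.2303, R_B = R_A · f/(1−f) = 44.1 × 0.2993 = 13.20 Ω.

R_B ≈ 13.2 Ω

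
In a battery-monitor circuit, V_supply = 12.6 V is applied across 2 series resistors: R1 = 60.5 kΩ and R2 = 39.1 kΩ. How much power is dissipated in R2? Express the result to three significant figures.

P ≈ 0.626 mW

Series current I = V_supply/ΣR = 12.6/99.60 = 0.1265 mA.
P = I²R = 0.01600 × 39.1 = 0.6257 mW.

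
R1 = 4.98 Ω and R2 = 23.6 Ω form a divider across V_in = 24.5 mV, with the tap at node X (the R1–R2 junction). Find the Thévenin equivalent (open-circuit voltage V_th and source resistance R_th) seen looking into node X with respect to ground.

V_th ≈ 20.2 mV, R_th ≈ 4.11 Ω

V_th is the unloaded tap voltage: V_in · R2/(R1+R2) = 24.5 × 0.8258 = 20.23 mV.
Zeroing V_in shorts the top of R1 to ground, so R_th = R1 ‖ R2 = 4.112 Ω.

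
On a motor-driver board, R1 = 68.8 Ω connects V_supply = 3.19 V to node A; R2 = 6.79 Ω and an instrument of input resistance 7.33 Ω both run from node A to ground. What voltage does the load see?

V_out ≈ 0.155 V

First combine the lower leg with the load: R2 ‖ R_L = 3.525 Ω.
Voltage divider with the loaded lower leg: V_out = 3.19 × 3.525/(68.8 + 3.525) = 3.19 × 0.04874 = 0.1555 V.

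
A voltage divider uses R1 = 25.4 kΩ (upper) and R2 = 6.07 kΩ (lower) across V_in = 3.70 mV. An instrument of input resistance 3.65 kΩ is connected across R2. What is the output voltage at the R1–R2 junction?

V_out ≈ 0.305 mV

R2 ‖ R_L = (6.07 × 3.65)/(6.07 + 3.65) = 2.279 kΩ.
Then V_out = V_in · R2'/(R1 + R2') = 3.70 × 2.279/27.68 = 0.3047 mV.
(Unloaded it would be 0.714 mV; the load pulls it down.)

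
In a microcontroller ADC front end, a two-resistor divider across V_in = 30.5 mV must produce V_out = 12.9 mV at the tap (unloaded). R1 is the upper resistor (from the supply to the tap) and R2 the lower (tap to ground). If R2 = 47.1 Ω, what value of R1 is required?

V_out/V_in = R2/(R1+R2) = 0.4230.
So R1 = R2 · (V_in/V_out − 1) = 47.1 × (30.5/12.9 − 1) = 47.1 × 1.364 = 64.26 Ω.

R1 ≈ 64.3 Ω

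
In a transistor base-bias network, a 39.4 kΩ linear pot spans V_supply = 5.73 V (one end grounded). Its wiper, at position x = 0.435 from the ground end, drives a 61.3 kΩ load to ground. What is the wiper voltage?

Split the track: R_lower = x·R_p = 17.14 kΩ, R_upper = (1−x)·R_p = 22.26 kΩ.
(x·R_p) ‖ R_L = 13.39 kΩ.
Then V_out = V_supply · 13.39/(22.26 + 13.39) = 2.153 V.

V_out ≈ 2.15 V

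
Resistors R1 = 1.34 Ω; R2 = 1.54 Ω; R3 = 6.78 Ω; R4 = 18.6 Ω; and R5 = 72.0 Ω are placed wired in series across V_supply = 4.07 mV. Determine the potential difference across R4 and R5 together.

V ≈ 3.68 mV

Total series resistance ΣR = 1.34 + 1.54 + 6.78 + 18.6 + 72.0 = 100.3 Ω.
R_{R4..R5} = 18.6 + 72.0 = 90.60 Ω.
Voltage divider: V = V_supply · (90.60 / 100.3) = 4.07 × 0.9037 = 3.678 mV.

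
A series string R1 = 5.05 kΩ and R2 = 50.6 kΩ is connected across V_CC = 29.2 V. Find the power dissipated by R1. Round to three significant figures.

Series current I = V_CC/ΣR = 29.2/55.65 = 0.5247 mA.
P(R1) = I²·R1 = (0.5247)² × 5.05 = 1.390 mW.

P ≈ 1.39 mW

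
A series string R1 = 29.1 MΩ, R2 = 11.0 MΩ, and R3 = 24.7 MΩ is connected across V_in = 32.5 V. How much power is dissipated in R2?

P ≈ 2.77 µW

The common current is I = 32.5/64.80 = 0.5015 µA.
V(R2) = I·R = 5.517 V; P = V·I = 5.517 × 0.5015 = 2.767 µW.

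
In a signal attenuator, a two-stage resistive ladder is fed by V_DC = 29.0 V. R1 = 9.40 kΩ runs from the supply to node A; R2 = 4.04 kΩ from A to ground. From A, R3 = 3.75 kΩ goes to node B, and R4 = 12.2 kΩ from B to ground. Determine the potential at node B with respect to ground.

The second stage (R3 + R4 = 15.95 kΩ) loads node A in parallel with R2.
R2 ‖ (R3+R4) = 3.224 kΩ.
V_A = 29.0 × 3.224/(9.40 + 3.224) = 7.405 V.
Then the unloaded second divider: V_B = V_A × R4/(R3+R4) = 7.405 × 0.7649 = 5.664 V.

V_B ≈ 5.66 V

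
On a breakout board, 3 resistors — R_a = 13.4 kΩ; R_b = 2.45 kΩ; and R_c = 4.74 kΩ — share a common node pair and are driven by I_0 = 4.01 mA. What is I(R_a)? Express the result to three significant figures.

I ≈ 0.431 mA

Total conductance ΣG = 1/13.4 + 1/2.45 + 1/4.74 = 0.6938 (units of 1/kΩ).
R_a takes the fraction G_k/ΣG = 0.07463/0.6938 = 0.1076, so I = 4.01 × 0.1076 = 0.4314 mA.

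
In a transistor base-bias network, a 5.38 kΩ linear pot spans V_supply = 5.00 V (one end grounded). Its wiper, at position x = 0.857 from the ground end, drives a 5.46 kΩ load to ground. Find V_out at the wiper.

Lower segment x·R_p = 4.611 kΩ; upper segment (1−x)·R_p = 0.7693 kΩ.
(x·R_p) ‖ R_L = 2.500 kΩ.
Loaded-divider output: V_out = 5.00 × 0.7647 = 3.823 V.

V_out ≈ 3.82 V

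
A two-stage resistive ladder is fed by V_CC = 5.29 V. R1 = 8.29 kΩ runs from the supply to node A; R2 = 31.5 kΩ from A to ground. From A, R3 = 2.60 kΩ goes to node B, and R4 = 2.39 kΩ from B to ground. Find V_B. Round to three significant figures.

Looking into the second stage from A: R3 + R4 = 4.990 kΩ appears in parallel with R2.
R2 ‖ (R3+R4) = 4.308 kΩ.
So V_A = 5.29 × 0.3419 = 1.809 V.
V_B = V_A × 0.4790 = 0.8664 V.

V_B ≈ 0.866 V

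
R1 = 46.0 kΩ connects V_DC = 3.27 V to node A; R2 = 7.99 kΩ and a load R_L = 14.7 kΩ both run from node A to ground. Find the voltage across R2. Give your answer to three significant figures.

The load sits in parallel with R2, giving an effective lower resistance R2' = R2·R_L/(R2+R_L) = 5.176 kΩ.
Then V_out = V_DC · R2'/(R1 + R2') = 3.27 × 5.176/51.18 = 0.3308 V.

V_out ≈ 0.331 V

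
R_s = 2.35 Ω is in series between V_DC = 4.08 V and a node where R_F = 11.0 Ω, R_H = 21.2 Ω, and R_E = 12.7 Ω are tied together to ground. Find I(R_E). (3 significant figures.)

I ≈ 0.213 A

Parallel bank: R_p = 1/(1/11.0 + 1/21.2 + 1/12.7) = 4.612 Ω.
V_A = 4.08 × 4.612/6.962 = 2.703 V.
I(R_E) = V_A / R_E = 2.703/12.7 = 0.2128 A.
(Check via current divider: I_total = 0.5860 A; share G_k/ΣG = 0.3632 → same result.)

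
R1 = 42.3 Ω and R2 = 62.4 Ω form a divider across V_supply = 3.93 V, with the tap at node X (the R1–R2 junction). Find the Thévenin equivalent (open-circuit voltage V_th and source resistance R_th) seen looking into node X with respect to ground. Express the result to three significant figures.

Open-circuit (no load on X): V_th = V_supply · R2/(R1 + R2) = 3.93 × 62.4/(42.30 + 62.4) = 2.342 V.
Looking into X with the source shorted: R_th = R1·R2/(R1+R2) = 42.30 × 62.4/104.7 = 25.21 Ω.

V_th ≈ 2.34 V, R_th ≈ 25.2 Ω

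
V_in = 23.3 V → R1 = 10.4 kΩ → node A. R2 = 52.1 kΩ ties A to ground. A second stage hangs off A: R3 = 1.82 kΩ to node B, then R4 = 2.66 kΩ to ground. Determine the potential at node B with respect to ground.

V_B ≈ 3.93 V

Looking into the second stage from A: R3 + R4 = 4.480 kΩ appears in parallel with R2.
R2 ‖ (R3+R4) = 4.125 kΩ.
So V_A = 23.3 × 0.2840 = 6.617 V.
V_B = V_A × 0.5938 = 3.929 V.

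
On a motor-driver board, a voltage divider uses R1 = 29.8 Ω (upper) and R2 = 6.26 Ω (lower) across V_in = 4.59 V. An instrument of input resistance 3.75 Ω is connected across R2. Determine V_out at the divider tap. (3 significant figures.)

The load sits in parallel with R2, giving an effective lower resistance R2' = R2·R_L/(R2+R_L) = 2.345 Ω.
Voltage divider with the loaded lower leg: V_out = 4.59 × 2.345/(29.8 + 2.345) = 4.59 × 0.07296 = 0.3349 V.

V_out ≈ 0.335 V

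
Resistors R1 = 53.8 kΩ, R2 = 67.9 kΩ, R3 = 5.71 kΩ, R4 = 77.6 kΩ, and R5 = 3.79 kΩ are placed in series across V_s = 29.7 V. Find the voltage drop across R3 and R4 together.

Series total: ΣR = 53.8 + 67.9 + 5.71 + 77.6 + 3.79 = 208.8 kΩ.
R_{R3..R4} = 5.71 + 77.6 = 83.31 kΩ.
V = V_s · R/ΣR = 29.7 × 0.3990 = 11.85 V.

V ≈ 11.9 V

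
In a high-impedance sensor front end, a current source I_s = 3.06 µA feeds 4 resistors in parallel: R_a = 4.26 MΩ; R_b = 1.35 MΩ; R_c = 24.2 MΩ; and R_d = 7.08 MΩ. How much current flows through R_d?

Total conductance ΣG = 1/4.26 + 1/1.35 + 1/24.2 + 1/7.08 = 1.158 (units of 1/MΩ).
Current divider: I(R_d) = I_s · G_k/ΣG = 3.06 × (0.1412/1.158) = 3.06 × 0.1220 = 0.3732 µA.

I ≈ 0.373 µA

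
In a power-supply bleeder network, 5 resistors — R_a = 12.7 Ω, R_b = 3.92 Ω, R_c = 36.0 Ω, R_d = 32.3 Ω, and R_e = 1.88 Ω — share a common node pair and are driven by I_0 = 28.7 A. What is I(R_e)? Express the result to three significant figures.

Total conductance ΣG = 1/12.7 + 1/3.92 + 1/36.0 + 1/32.3 + 1/1.88 = 0.9245 (units of 1/Ω).
By the current-divider rule, I = I_0 · G_k/ΣG = 28.7 × 0.5754 = 16.51 A.

I ≈ 16.5 A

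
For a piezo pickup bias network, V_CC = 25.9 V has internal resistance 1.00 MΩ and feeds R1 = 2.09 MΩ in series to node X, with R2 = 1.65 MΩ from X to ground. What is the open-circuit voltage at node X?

V_th ≈ 9.02 V

R1' = 1.00 + 2.09 = 3.090 MΩ (source resistance + R1).
Open-circuit (no load on X): V_th = V_CC · R2/(R1' + R2) = 25.9 × 1.65/(3.090 + 1.65) = 9.016 V.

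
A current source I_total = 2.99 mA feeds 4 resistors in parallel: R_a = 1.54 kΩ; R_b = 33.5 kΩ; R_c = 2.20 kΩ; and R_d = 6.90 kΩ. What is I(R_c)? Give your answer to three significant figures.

I ≈ 1.06 mA

Total conductance ΣG = 1/1.54 + 1/33.5 + 1/2.20 + 1/6.90 = 1.279 (units of 1/kΩ).
By the current-divider rule, I = I_total · G_k/ΣG = 2.99 × 0.3555 = 1.063 mA.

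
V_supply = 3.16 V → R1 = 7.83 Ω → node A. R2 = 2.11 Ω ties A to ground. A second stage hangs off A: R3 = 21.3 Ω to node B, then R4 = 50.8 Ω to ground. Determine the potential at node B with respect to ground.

V_B ≈ 0.462 V

Node A sees R2 in parallel with the series input of stage 2, R3 + R4 = 72.10 Ω.
R2 ‖ (R3+R4) = 2.050 Ω.
First divider: V_A = V_supply · 2.050/(7.83 + 2.050) = 0.6557 V.
V_B = V_A × 0.7046 = 0.4620 V.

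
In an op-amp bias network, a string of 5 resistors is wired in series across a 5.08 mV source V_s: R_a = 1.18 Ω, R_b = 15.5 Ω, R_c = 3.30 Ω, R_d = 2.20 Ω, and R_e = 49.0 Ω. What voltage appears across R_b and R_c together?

V ≈ 1.34 mV

Total series resistance ΣR = 1.18 + 15.5 + 3.30 + 2.20 + 49.0 = 71.18 Ω.
R_{R_b..R_c} = 15.5 + 3.30 = 18.80 Ω.
Voltage divider: V = V_s · (18.80 / 71.18) = 5.08 × 0.2641 = 1.342 mV.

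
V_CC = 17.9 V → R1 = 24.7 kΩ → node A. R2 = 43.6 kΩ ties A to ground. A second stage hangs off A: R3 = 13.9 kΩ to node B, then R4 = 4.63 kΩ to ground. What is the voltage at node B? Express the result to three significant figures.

Node A sees R2 in parallel with the series input of stage 2, R3 + R4 = 18.53 kΩ.
Effective lower resistance at A: R2 ‖ 18.53 = 13.00 kΩ.
First divider: V_A = V_CC · 13.00/(24.7 + 13.00) = 6.174 V.
V_B = V_A × 0.2499 = 1.543 V.

V_B ≈ 1.54 V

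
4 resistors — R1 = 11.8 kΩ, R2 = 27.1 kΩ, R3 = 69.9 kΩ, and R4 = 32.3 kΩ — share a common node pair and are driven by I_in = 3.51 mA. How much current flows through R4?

ΣG = 1/11.8 + 1/27.1 + 1/69.9 + 1/32.3 = 0.1669.
By the current-divider rule, I = I_in · G_k/ΣG = 3.51 × 0.1855 = 0.6511 mA.

I ≈ 0.651 mA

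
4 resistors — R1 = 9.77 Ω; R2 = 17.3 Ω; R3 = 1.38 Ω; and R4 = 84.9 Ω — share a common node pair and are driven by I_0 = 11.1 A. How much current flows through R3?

Conductances: ΣG = 1/9.77 + 1/17.3 + 1/1.38 + 1/84.9 = 0.8966 (1/Ω).
R3 takes the fraction G_k/ΣG = 0.7246/0.8966 = 0.8082, so I = 11.1 × 0.8082 = 8.971 A.

I ≈ 8.97 A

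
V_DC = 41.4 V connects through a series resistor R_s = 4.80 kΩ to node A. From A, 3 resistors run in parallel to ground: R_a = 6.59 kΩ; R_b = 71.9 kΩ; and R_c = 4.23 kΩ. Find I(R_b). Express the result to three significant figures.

Equivalent of the parallel group: R_p = 2.487 kΩ.
Node voltage V_A = V_DC · R_p/(R_s + R_p) = 41.4 × 0.3413 = 14.13 V.
I(R_b) = V_A / R_b = 14.13/71.9 = 0.1965 mA.
(Equivalently: I_total = 5.681 mA, then current-divider fraction G_k/ΣG = 0.03459.)

I ≈ 0.197 mA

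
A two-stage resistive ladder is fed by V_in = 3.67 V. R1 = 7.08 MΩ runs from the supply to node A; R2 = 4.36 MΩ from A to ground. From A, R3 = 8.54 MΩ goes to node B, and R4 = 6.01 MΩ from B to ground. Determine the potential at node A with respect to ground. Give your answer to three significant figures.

Node A sees R2 in parallel with the series input of stage 2, R3 + R4 = 14.55 MΩ.
Effective lower resistance at A: R2 ‖ 14.55 = 3.355 MΩ.
First divider: V_A = V_in · 3.355/(7.08 + 3.355) = 1.180 V.

V_A ≈ 1.18 V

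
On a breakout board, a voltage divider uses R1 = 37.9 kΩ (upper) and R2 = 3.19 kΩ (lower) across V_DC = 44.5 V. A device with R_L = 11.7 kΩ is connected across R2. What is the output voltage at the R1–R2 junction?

V_out ≈ 2.76 V

First combine the lower leg with the load: R2 ‖ R_L = 2.507 kΩ.
Then V_out = V_DC · R2'/(R1 + R2') = 44.5 × 2.507/40.41 = 2.761 V.
(Unloaded it would be 3.45 V; the load pulls it down.)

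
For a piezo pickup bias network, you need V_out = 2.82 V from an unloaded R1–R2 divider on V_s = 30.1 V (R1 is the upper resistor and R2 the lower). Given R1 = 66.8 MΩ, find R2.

R2 ≈ 6.91 MΩ

Required fraction k = V_out/V_s = 0.09369.
R2 = R1 · 0.09369/(1 − 0.09369) = 6.905 MΩ.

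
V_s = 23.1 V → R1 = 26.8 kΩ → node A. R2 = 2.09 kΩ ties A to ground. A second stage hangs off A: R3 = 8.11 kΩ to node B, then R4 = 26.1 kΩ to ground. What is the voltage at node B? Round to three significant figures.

V_B ≈ 1.21 V

The second stage (R3 + R4 = 34.21 kΩ) loads node A in parallel with R2.
R2 ‖ (R3+R4) = 1.970 kΩ.
V_A = 23.1 × 1.970/(26.8 + 1.970) = 1.582 V.
Stage 2 is unloaded, so V_B = V_A · R4/(R3+R4) = 1.582 × 26.1/34.21 = 1.207 V.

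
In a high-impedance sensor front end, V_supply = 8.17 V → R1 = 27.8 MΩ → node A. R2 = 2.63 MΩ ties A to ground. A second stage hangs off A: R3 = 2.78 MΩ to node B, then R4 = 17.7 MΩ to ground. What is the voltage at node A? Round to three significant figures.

V_A ≈ 0.632 V

Looking into the second stage from A: R3 + R4 = 20.48 MΩ appears in parallel with R2.
Effective lower resistance at A: R2 ‖ 20.48 = 2.331 MΩ.
First divider: V_A = V_supply · 2.331/(27.8 + 2.331) = 0.6320 V.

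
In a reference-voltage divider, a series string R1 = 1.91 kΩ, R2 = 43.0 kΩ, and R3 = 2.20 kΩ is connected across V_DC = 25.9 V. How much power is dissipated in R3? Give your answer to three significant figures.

Series current I = V_DC/ΣR = 25.9/47.11 = 0.5498 mA.
P(R3) = I²·R3 = (0.5498)² × 2.20 = 0.6650 mW.

P ≈ 0.665 mW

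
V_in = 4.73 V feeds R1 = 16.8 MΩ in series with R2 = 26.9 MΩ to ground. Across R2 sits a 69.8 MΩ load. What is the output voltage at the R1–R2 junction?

V_out ≈ 2.54 V

The load sits in parallel with R2, giving an effective lower resistance R2' = R2·R_L/(R2+R_L) = 19.42 MΩ.
Voltage divider with the loaded lower leg: V_out = 4.73 × 19.42/(16.8 + 19.42) = 4.73 × 0.5361 = 2.536 V.
(Unloaded it would be 2.91 V; the load pulls it down.)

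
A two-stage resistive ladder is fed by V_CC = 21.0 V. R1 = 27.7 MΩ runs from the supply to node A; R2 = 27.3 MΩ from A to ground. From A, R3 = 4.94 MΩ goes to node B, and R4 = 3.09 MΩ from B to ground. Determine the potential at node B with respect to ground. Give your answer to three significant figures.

V_B ≈ 1.48 V

Looking into the second stage from A: R3 + R4 = 8.030 MΩ appears in parallel with R2.
R2 ‖ (R3+R4) = 6.205 MΩ.
So V_A = 21.0 × 0.1830 = 3.843 V.
Then the unloaded second divider: V_B = V_A × R4/(R3+R4) = 3.843 × 0.3848 = 1.479 V.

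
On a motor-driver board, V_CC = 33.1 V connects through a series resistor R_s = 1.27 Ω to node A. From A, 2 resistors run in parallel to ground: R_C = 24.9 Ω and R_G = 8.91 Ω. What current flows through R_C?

Parallel bank: R_p = 1/(1/24.9 + 1/8.91) = 6.562 Ω.
V_A by voltage divider: V_A = 33.1 × 6.562/(1.27 + 6.562) = 27.73 V.
Branch current I = V_A/R_C = 27.73/24.9 = 1.114 A.
(Check via current divider: I_total = 4.226 A; share G_k/ΣG = 0.2635 → same result.)

I ≈ 1.11 A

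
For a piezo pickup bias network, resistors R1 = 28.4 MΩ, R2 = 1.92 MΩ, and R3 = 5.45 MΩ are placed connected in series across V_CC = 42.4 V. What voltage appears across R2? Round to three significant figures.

Series total: ΣR = 28.4 + 1.92 + 5.45 = 35.77 MΩ.
V = V_CC · R/ΣR = 42.4 × 0.05368 = 2.276 V.

V ≈ 2.28 V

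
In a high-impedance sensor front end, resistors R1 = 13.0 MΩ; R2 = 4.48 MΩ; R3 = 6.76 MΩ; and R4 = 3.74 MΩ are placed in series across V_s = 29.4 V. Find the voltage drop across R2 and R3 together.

V ≈ 11.8 V

Total series resistance ΣR = 13.0 + 4.48 + 6.76 + 3.74 = 27.98 MΩ.
R_{R2..R3} = 4.48 + 6.76 = 11.24 MΩ.
By the voltage-divider rule, V = 29.4 × 11.24/27.98 = 11.81 V.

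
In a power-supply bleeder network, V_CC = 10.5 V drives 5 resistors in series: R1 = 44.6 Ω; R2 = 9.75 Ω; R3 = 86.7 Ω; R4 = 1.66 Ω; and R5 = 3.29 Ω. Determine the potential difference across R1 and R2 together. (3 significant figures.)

Total series resistance ΣR = 44.6 + 9.75 + 86.7 + 1.66 + 3.29 = 146.0 Ω.
R_{R1..R2} = 44.6 + 9.75 = 54.35 Ω.
V = V_CC · R/ΣR = 10.5 × 0.3723 = 3.909 V.

V ≈ 3.91 V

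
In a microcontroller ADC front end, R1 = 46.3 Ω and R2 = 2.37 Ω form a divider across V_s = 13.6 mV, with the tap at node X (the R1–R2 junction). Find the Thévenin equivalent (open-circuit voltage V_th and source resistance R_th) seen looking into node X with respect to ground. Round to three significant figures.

V_th ≈ 0.662 mV, R_th ≈ 2.25 Ω

Open-circuit (no load on X): V_th = V_s · R2/(R1 + R2) = 13.6 × 2.37/(46.30 + 2.37) = 0.6623 mV.
With V_s suppressed (replaced by a short), R_th = R1 ‖ R2 = (46.30 × 2.37)/(46.30 + 2.37) = 2.255 Ω.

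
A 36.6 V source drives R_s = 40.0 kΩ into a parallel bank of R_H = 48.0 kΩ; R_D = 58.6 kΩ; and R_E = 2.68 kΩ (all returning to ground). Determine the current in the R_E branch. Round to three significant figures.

Parallel bank: R_p = 1/(1/48.0 + 1/58.6 + 1/2.68) = 2.433 kΩ.
V_A by voltage divider: V_A = 36.6 × 2.433/(40.0 + 2.433) = 2.098 V.
I(R_E) = V_A / R_E = 2.098/2.68 = 0.7830 mA.

I ≈ 0.783 mA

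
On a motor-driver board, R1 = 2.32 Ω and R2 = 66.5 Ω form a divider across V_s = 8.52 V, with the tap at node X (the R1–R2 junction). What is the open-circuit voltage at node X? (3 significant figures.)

V_th ≈ 8.23 V

V_th is the unloaded tap voltage: V_s · R2/(R1+R2) = 8.52 × 0.9663 = 8.233 V.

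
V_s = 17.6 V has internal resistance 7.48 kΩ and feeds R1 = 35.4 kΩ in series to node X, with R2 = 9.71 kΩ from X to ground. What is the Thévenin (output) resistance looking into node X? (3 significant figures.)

R1' = 7.48 + 35.4 = 42.88 kΩ (source resistance + R1).
Looking into X with the source shorted: R_th = R1'·R2/(R1'+R2) = 42.88 × 9.71/52.59 = 7.917 kΩ.

R_th ≈ 7.92 kΩ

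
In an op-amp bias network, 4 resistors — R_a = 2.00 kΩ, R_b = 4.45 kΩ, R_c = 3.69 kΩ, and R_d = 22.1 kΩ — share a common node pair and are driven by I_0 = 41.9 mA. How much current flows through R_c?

ΣG = 1/2.00 + 1/4.45 + 1/3.69 + 1/22.1 = 1.041.
R_c takes the fraction G_k/ΣG = 0.2710/1.041 = 0.2603, so I = 41.9 × 0.2603 = 10.91 mA.

I ≈ 10.9 mA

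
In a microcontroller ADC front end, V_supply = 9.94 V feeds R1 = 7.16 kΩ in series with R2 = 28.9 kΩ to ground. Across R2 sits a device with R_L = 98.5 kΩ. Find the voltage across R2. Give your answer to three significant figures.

The load sits in parallel with R2, giving an effective lower resistance R2' = R2·R_L/(R2+R_L) = 22.34 kΩ.
Then V_out = V_supply · R2'/(R1 + R2') = 9.94 × 22.34/29.50 = 7.528 V.
(Unloaded it would be 7.97 V; the load pulls it down.)

V_out ≈ 7.53 V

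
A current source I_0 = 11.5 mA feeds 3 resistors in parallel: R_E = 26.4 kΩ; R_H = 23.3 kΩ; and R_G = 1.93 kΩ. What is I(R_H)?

Total conductance ΣG = 1/26.4 + 1/23.3 + 1/1.93 = 0.5989 (units of 1/kΩ).
R_H takes the fraction G_k/ΣG = 0.04292/0.5989 = 0.07166, so I = 11.5 × 0.07166 = 0.8241 mA.

I ≈ 0.824 mA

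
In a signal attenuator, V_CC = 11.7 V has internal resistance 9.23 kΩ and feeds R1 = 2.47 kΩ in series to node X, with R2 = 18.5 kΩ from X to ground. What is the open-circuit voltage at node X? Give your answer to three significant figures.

R1' = 9.23 + 2.47 = 11.70 kΩ (source resistance + R1).
Open-circuit (no load on X): V_th = V_CC · R2/(R1' + R2) = 11.7 × 18.5/(11.70 + 18.5) = 7.167 V.

V_th ≈ 7.17 V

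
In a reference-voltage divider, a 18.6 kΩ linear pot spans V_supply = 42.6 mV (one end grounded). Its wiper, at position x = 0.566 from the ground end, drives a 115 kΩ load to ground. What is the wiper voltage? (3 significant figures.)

V_out ≈ 23.2 mV

Lower segment x·R_p = 10.53 kΩ; upper segment (1−x)·R_p = 8.072 kΩ.
(x·R_p) ‖ R_L = 9.645 kΩ.
Then V_out = V_supply · 9.645/(8.072 + 9.645) = 23.19 mV.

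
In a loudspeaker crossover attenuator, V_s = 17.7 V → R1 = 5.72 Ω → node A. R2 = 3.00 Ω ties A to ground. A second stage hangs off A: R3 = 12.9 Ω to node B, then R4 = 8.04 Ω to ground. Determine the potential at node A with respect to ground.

Looking into the second stage from A: R3 + R4 = 20.94 Ω appears in parallel with R2.
Effective lower resistance at A: R2 ‖ 20.94 = 2.624 Ω.
First divider: V_A = V_s · 2.624/(5.72 + 2.624) = 5.566 V.

V_A ≈ 5.57 V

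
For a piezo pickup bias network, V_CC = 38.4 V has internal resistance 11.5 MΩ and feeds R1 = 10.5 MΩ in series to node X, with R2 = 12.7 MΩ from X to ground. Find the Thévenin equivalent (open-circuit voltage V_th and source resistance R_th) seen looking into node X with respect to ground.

R1' = 11.5 + 10.5 = 22.00 MΩ (source resistance + R1).
Open-circuit (no load on X): V_th = V_CC · R2/(R1' + R2) = 38.4 × 12.7/(22.00 + 12.7) = 14.05 V.
Zeroing V_CC shorts the top of R1' to ground, so R_th = R1' ‖ R2 = 8.052 MΩ.

V_th ≈ 14.1 V, R_th ≈ 8.05 MΩ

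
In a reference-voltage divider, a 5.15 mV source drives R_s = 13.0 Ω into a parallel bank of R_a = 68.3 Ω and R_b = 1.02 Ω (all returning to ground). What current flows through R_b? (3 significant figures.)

I ≈ 0.362 mA

Parallel bank: R_p = 1/(1/68.3 + 1/1.02) = 1.005 Ω.
Node voltage V_A = V_s · R_p/(R_s + R_p) = 5.15 × 0.07176 = 0.3696 mV.
Branch current I = V_A/R_b = 0.3696/1.02 = 0.3623 mA.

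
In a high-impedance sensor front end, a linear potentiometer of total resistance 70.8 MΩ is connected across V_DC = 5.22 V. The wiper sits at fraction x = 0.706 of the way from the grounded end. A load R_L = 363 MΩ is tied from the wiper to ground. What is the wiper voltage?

The pot divides into 20.82 MΩ above the wiper and 49.98 MΩ below.
(x·R_p) ‖ R_L = 43.93 MΩ.
V_out = 5.22 × 43.93/(20.82 + 43.93) = 3.542 V.

V_out ≈ 3.54 V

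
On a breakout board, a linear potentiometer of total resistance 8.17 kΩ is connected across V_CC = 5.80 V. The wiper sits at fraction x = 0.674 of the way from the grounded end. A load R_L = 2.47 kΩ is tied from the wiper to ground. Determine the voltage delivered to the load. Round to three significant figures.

V_out ≈ 2.26 V

Lower segment x·R_p = 5.507 kΩ; upper segment (1−x)·R_p = 2.663 kΩ.
R_L loads the lower segment: effective lower R = 1.705 kΩ.
Loaded-divider output: V_out = 5.80 × 0.3903 = 2.264 V.
(Unloaded: V_out = x·V_CC = 3.91 V.)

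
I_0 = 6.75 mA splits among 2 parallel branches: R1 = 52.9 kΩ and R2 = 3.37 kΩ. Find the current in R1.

I ≈ 0.404 mA

Two-branch current divider: I_k = I_0 · R_other/(R_1 + R_2).
So I = 6.75 × 3.37/56.27 = 0.4043 mA.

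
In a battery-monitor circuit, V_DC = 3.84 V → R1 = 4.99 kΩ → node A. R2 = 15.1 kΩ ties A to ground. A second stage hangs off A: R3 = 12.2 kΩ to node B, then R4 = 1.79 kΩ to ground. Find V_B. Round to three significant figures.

Looking into the second stage from A: R3 + R4 = 13.99 kΩ appears in parallel with R2.
R2 ‖ (R3+R4) = 7.262 kΩ.
So V_A = 3.84 × 0.5927 = 2.276 V.
Then the unloaded second divider: V_B = V_A × R4/(R3+R4) = 2.276 × 0.1279 = 0.2912 V.

V_B ≈ 0.291 V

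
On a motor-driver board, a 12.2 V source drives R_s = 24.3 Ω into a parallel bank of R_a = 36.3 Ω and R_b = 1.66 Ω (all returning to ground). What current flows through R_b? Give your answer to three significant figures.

Combine the parallel branches: R_p = (1/36.3 + 1/1.66)⁻¹ = 1.587 Ω.
V_A = 12.2 × 1.587/25.89 = 0.7481 V.
Branch current I = V_A/R_b = 0.7481/1.66 = 0.4507 A.

I ≈ 0.451 A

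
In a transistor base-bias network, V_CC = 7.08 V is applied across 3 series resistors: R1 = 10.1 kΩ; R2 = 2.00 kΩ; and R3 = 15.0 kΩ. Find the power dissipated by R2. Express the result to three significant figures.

ΣR = 27.10 kΩ → I = 7.08/27.10 = 0.2613 mA.
P(R2) = I²·R2 = (0.2613)² × 2.00 = 0.1365 mW.

P ≈ 0.137 mW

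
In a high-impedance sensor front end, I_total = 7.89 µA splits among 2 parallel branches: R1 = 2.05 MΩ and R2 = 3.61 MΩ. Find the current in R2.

I ≈ 2.86 µA

For two parallel branches, I_k = I_total · (other R)/(sum of R).
I(R2) = 7.89 × 2.05/(2.05 + 3.61) = 7.89 × 0.3622 = 2.858 µA.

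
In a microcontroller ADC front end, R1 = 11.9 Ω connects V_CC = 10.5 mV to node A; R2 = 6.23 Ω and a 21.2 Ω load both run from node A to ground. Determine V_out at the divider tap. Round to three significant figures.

V_out ≈ 3.02 mV

First combine the lower leg with the load: R2 ‖ R_L = 4.815 Ω.
Now apply the divider: V_out = 10.5 × 0.2881 = 3.025 mV.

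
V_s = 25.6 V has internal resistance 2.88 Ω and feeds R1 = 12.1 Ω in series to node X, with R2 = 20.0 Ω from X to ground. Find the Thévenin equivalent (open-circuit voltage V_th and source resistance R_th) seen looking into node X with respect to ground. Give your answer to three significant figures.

R1' = 2.88 + 12.1 = 14.98 Ω (source resistance + R1).
V_th is the unloaded tap voltage: V_s · R2/(R1'+R2) = 25.6 × 0.5718 = 14.64 V.
With V_s suppressed (replaced by a short), R_th = R1' ‖ R2 = (14.98 × 20.0)/(14.98 + 20.0) = 8.565 Ω.

V_th ≈ 14.6 V, R_th ≈ 8.56 Ω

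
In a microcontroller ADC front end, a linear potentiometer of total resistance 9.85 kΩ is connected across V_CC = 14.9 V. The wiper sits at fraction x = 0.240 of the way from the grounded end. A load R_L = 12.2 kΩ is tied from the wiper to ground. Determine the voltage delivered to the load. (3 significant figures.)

V_out ≈ 3.12 V

The pot divides into 7.486 kΩ above the wiper and 2.364 kΩ below.
(x·R_p) ‖ R_L = 1.980 kΩ.
Loaded-divider output: V_out = 14.9 × 0.2092 = 3.117 V.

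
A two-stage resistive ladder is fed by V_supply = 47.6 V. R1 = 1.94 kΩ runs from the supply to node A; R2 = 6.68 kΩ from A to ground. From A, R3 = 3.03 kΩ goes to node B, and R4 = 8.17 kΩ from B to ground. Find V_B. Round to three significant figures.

V_B ≈ 23.7 V

Node A sees R2 in parallel with the series input of stage 2, R3 + R4 = 11.20 kΩ.
Effective lower resistance at A: R2 ‖ 11.20 = 4.184 kΩ.
V_A = 47.6 × 4.184/(1.94 + 4.184) = 32.52 V.
Stage 2 is unloaded, so V_B = V_A · R4/(R3+R4) = 32.52 × 8.17/11.20 = 23.72 V.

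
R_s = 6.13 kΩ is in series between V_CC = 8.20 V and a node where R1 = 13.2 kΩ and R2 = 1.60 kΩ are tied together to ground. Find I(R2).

I ≈ 0.968 mA

Equivalent of the parallel group: R_p = 1.427 kΩ.
V_A = 8.20 × 1.427/7.557 = 1.548 V.
Branch current I = V_A/R2 = 1.548/1.60 = 0.9678 mA.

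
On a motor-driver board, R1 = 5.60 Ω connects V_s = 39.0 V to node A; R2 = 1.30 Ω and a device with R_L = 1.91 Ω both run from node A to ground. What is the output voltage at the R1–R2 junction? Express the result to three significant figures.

R2 ‖ R_L = (1.30 × 1.91)/(1.30 + 1.91) = 0.7735 Ω.
Now apply the divider: V_out = 39.0 × 0.1214 = 4.733 V.
(Unloaded it would be 7.35 V; the load pulls it down.)

V_out ≈ 4.73 V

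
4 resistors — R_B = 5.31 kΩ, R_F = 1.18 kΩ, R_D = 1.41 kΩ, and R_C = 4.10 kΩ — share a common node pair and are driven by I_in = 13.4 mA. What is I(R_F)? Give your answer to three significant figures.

I ≈ 5.71 mA

Total conductance ΣG = 1/5.31 + 1/1.18 + 1/1.41 + 1/4.10 = 1.989 (units of 1/kΩ).
R_F takes the fraction G_k/ΣG = 0.8475/1.989 = 0.4261, so I = 13.4 × 0.4261 = 5.710 mA.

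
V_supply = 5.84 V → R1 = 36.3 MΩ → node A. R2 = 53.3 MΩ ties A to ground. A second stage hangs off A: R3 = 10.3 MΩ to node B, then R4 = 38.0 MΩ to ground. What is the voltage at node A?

V_A ≈ 2.40 V

Looking into the second stage from A: R3 + R4 = 48.30 MΩ appears in parallel with R2.
Effective lower resistance at A: R2 ‖ 48.30 = 25.34 MΩ.
V_A = 5.84 × 25.34/(36.3 + 25.34) = 2.401 V.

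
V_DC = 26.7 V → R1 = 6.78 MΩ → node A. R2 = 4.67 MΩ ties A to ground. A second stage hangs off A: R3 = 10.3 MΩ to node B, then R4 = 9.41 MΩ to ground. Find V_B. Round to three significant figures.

The second stage (R3 + R4 = 19.71 MΩ) loads node A in parallel with R2.
Effective lower resistance at A: R2 ‖ 19.71 = 3.775 MΩ.
So V_A = 26.7 × 0.3577 = 9.550 V.
Stage 2 is unloaded, so V_B = V_A · R4/(R3+R4) = 9.550 × 9.41/19.71 = 4.559 V.

V_B ≈ 4.56 V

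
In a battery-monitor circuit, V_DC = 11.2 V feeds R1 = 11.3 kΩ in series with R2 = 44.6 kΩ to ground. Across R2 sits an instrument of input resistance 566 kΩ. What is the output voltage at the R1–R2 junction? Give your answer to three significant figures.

V_out ≈ 8.80 V

R2 ‖ R_L = (44.6 × 566)/(44.6 + 566) = 41.34 kΩ.
Voltage divider with the loaded lower leg: V_out = 11.2 × 41.34/(11.3 + 41.34) = 11.2 × 0.7853 = 8.796 V.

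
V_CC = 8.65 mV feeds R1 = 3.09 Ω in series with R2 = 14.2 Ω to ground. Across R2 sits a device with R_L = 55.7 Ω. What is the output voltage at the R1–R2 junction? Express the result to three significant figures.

R2 ‖ R_L = (14.2 × 55.7)/(14.2 + 55.7) = 11.32 Ω.
Then V_out = V_CC · R2'/(R1 + R2') = 8.65 × 11.32/14.41 = 6.795 mV.

V_out ≈ 6.79 mV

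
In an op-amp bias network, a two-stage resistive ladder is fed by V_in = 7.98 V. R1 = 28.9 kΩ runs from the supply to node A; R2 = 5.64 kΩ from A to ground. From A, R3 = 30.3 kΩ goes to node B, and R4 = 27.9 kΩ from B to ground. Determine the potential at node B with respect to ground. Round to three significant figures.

Node A sees R2 in parallel with the series input of stage 2, R3 + R4 = 58.20 kΩ.
R2 ‖ (R3+R4) = 5.142 kΩ.
V_A = 7.98 × 5.142/(28.9 + 5.142) = 1.205 V.
V_B = V_A × 0.4794 = 0.5778 V.

V_B ≈ 0.578 V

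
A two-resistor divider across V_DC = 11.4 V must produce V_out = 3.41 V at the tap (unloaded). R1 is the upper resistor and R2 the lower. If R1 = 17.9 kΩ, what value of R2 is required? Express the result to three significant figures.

V_out/V_DC = R2/(R1+R2) = 0.2991.
R2 = R1 · 0.2991/(1 − 0.2991) = 7.639 kΩ.

R2 ≈ 7.64 kΩ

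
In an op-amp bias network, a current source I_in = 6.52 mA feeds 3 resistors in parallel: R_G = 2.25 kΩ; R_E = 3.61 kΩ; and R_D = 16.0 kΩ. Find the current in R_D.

Conductances: ΣG = 1/2.25 + 1/3.61 + 1/16.0 = 0.7840 (1/kΩ).
Current divider: I(R_D) = I_in · G_k/ΣG = 6.52 × (0.06250/0.7840) = 6.52 × 0.07972 = 0.5198 mA.

I ≈ 0.520 mA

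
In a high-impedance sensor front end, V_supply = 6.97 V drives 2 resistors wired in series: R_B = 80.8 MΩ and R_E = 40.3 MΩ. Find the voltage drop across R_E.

Total series resistance ΣR = 80.8 + 40.3 = 121.1 MΩ.
V = V_supply · R/ΣR = 6.97 × 0.3328 = 2.319 V.

V ≈ 2.32 V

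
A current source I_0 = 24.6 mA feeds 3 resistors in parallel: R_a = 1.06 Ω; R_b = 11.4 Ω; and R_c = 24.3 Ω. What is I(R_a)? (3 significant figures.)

I ≈ 21.6 mA

ΣG = 1/1.06 + 1/11.4 + 1/24.3 = 1.072.
R_a takes the fraction G_k/ΣG = 0.9434/1.072 = 0.8798, so I = 24.6 × 0.8798 = 21.64 mA.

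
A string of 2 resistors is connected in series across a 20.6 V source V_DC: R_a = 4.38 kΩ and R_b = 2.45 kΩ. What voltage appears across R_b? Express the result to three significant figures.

V ≈ 7.39 V

Total series resistance ΣR = 4.38 + 2.45 = 6.830 kΩ.
By the voltage-divider rule, V = 20.6 × 2.450/6.830 = 7.389 V.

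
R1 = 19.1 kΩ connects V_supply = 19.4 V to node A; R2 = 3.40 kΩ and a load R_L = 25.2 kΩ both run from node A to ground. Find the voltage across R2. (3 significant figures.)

V_out ≈ 2.63 V

The load sits in parallel with R2, giving an effective lower resistance R2' = R2·R_L/(R2+R_L) = 2.996 kΩ.
Then V_out = V_supply · R2'/(R1 + R2') = 19.4 × 2.996/22.10 = 2.630 V.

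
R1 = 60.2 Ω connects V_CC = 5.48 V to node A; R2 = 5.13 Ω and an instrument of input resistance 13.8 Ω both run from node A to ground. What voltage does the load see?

V_out ≈ 0.321 V

The load sits in parallel with R2, giving an effective lower resistance R2' = R2·R_L/(R2+R_L) = 3.740 Ω.
Now apply the divider: V_out = 5.48 × 0.05849 = 0.3205 V.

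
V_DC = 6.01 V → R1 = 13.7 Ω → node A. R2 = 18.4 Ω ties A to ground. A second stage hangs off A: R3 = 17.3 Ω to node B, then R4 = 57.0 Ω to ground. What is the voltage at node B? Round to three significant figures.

Node A sees R2 in parallel with the series input of stage 2, R3 + R4 = 74.30 Ω.
Effective lower resistance at A: R2 ‖ 74.30 = 14.75 Ω.
V_A = 6.01 × 14.75/(13.7 + 14.75) = 3.116 V.
V_B = V_A × 0.7672 = 2.390 V.

V_B ≈ 2.39 V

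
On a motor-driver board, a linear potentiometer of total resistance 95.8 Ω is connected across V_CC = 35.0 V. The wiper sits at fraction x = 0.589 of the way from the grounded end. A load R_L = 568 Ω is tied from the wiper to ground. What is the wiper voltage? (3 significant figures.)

The pot divides into 39.37 Ω above the wiper and 56.43 Ω below.
R_L loads the lower segment: effective lower R = 51.33 Ω.
Loaded-divider output: V_out = 35.0 × 0.5659 = 19.81 V.
(Unloaded: V_out = x·V_CC = 20.6 V.)

V_out ≈ 19.8 V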